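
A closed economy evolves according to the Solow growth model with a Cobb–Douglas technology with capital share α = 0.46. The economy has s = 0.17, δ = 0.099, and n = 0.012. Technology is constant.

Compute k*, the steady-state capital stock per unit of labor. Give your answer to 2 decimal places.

In steady state, investment equals break-even investment: s·k^α = (n + δ)·k.
Rearranging, k^(1−α) = s / (n + δ).
k^0.54 = 0.17 / (0.012 + 0.099) = 0.17 / 0.111 = 1.5315
k* = 1.5315^(1/0.54) ≈ 2.2020

k* ≈ 2.20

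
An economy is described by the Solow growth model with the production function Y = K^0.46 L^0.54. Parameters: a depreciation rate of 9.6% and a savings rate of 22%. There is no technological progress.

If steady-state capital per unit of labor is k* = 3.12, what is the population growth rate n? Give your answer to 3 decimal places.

Steady state requires s·f(k) = (n + δ)·k, i.e. s·k^α = (n + δ)·k.
So s / (n + δ) = (k*)^(1−α) = 3.12^0.54 = 1.8486.
Therefore n + δ = s / 1.8486 = 0.22 / 1.8486 = 0.1190, so n = 0.1190 − 0.096 = 0.0230.

n ≈ 0.023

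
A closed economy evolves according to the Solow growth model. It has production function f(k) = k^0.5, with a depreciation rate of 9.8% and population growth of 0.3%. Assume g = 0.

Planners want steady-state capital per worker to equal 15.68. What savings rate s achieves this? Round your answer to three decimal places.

s ≈ 0.400

At the steady state, Δk = 0, so s·k^α = (n + δ)·k.
So s / (n + δ) = (k*)^(1−α) = 15.68^0.5 = 3.9598.
Therefore s = 3.9598 × (n + δ) = 3.9598 × 0.101 = 0.3999.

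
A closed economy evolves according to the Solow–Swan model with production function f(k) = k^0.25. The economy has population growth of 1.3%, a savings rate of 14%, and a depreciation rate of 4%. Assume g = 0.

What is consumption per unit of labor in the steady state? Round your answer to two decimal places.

c* ≈ 1.19

Steady state requires s·f(k) = (n + δ)·k, i.e. s·k^α = (n + δ)·k.
Dividing both sides by k: k^(1−α) = s / (n + δ).
k^0.75 = 0.14 / (0.013 + 0.040) = 0.14 / 0.053 = 2.6415
k* = 2.6415^(1/0.75) ≈ 3.6515
y* = (k*)^α = 3.6515^0.25 ≈ 1.3823
c* = (1 − s)·y* = (1 − 0.14) × 1.3823 ≈ 1.1888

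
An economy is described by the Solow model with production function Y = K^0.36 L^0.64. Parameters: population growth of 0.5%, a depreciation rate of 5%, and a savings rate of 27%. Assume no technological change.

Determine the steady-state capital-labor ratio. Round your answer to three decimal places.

k* = 12.014

Steady state requires s·f(k) = (n + δ)·k, i.e. s·k^α = (n + δ)·k.
Rearranging, k^(1−α) = s / (n + δ).
k^0.64 = 0.27 / (0.005 + 0.050) = 0.27 / 0.055 = 4.9091
k* = 4.9091^(1/0.64) ≈ 12.0141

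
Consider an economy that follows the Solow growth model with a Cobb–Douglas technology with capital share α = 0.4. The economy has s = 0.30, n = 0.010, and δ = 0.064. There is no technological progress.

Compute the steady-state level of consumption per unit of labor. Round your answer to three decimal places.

c* ≈ 1.780

In steady state, investment equals break-even investment: s·k^α = (n + δ)·k.
Rearranging, k^(1−α) = s / (n + δ).
k^0.6 = 0.30 / (0.010 + 0.064) = 0.30 / 0.074 = 4.0541
k* = 4.0541^(1/0.6) ≈ 10.3076
y* = (k*)^α = 10.3076^0.4 ≈ 2.5425
c* = (1 − s)·y* = (1 − 0.30) × 2.5425 ≈ 1.7798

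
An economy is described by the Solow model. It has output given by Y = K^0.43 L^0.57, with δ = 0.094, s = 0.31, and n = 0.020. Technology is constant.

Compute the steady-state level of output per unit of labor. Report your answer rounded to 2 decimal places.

Steady state requires s·f(k) = (n + δ)·k, i.e. s·k^α = (n + δ)·k.
Dividing both sides by k: k^(1−α) = s / (n + δ).
k^0.57 = 0.31 / (0.020 + 0.094) = 0.31 / 0.114 = 2.7193
k* = 2.7193^(1/0.57) ≈ 5.7837
y* = (k*)^α = 5.7837^0.43 ≈ 2.1269

y* = 2.13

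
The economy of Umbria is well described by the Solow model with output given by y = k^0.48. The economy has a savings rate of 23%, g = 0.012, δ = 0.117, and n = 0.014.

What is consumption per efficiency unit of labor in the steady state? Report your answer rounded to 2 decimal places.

Steady state requires s·f(k) = (n + g + δ)·k, i.e. s·k^α = (n + g + δ)·k.
Dividing both sides by k: k^(1−α) = s / (n + g + δ).
k^0.52 = 0.23 / (0.014 + 0.012 + 0.117) = 0.23 / 0.143 = 1.6084
k* = 1.6084^(1/0.52) ≈ 2.4941
y* = (k*)^α = 2.4941^0.48 ≈ 1.5507
c* = (1 − s)·y* = (1 − 0.23) × 1.5507 ≈ 1.1940

c* = 1.19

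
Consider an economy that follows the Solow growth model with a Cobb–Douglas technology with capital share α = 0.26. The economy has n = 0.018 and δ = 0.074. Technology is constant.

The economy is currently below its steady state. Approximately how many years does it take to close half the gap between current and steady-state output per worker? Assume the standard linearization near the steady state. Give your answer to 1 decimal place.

about 10.2 years

Near the steady state the convergence rate is λ = (1 − α)(n + δ).
λ = (1 − 0.26) × 0.092 = 0.74 × 0.092 = 0.06808
Half-life = ln 2 / λ = 0.6931 / 0.06808 ≈ 10.18 years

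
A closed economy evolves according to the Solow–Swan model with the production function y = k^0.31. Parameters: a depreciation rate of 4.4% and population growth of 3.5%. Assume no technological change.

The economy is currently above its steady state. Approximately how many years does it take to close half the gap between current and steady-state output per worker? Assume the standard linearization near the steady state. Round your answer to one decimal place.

half-life ≈ 12.7 years

Near the steady state the convergence rate is λ = (1 − α)(n + δ).
λ = (1 − 0.31) × 0.079 = 0.69 × 0.079 = 0.05451
Half-life = ln 2 / λ = 0.6931 / 0.05451 ≈ 12.72 years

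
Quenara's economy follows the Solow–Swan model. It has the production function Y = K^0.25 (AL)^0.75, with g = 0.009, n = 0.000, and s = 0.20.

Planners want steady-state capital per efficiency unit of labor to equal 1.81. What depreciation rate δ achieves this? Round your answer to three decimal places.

δ ≈ 0.119

Steady state requires s·f(k) = (n + g + δ)·k, i.e. s·k^α = (n + g + δ)·k.
So s / (n + g + δ) = (k*)^(1−α) = 1.81^0.75 = 1.5605.
Therefore n + g + δ = s / 1.5605 = 0.20 / 1.5605 = 0.1282, so δ = 0.1282 − 0.009 = 0.1192.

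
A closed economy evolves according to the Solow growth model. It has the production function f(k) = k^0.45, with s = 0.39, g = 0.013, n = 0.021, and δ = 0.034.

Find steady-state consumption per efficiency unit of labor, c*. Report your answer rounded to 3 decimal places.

c* = 2.547

At the steady state, Δk = 0, so s·k^α = (n + g + δ)·k.
Rearranging, k^(1−α) = s / (n + g + δ).
k^0.55 = 0.39 / (0.021 + 0.013 + 0.034) = 0.39 / 0.068 = 5.7353
k* = 5.7353^(1/0.55) ≈ 23.9438
y* = (k*)^α = 23.9438^0.45 ≈ 4.1748
c* = (1 − s)·y* = (1 − 0.39) × 4.1748 ≈ 2.5466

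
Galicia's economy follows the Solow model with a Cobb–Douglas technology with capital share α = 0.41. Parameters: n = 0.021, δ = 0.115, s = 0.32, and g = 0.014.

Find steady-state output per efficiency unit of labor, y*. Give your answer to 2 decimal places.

y* ≈ 1.69

At the steady state, Δk = 0, so s·k^α = (n + g + δ)·k.
Dividing both sides by k: k^(1−α) = s / (n + g + δ).
k^0.59 = 0.32 / (0.021 + 0.014 + 0.115) = 0.32 / 0.150 = 2.1333
k* = 2.1333^(1/0.59) ≈ 3.6117
y* = (k*)^α = 3.6117^0.41 ≈ 1.6930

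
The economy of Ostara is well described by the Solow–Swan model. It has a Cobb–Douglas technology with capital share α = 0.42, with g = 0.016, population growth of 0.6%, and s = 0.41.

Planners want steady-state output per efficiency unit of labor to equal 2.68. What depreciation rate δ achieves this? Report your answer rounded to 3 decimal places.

Steady state requires s·f(k) = (n + g + δ)·k, i.e. s·k^α = (n + g + δ)·k.
Since y* = [s/(n + g + δ)]^(α/(1−α)), we have s/(n + g + δ) = (y*)^((1−α)/α) = 2.68^1.381 = 3.9017.
Therefore n + g + δ = s / 3.9017 = 0.41 / 3.9017 = 0.1051, so δ = 0.1051 − 0.022 = 0.0831.

δ ≈ 0.083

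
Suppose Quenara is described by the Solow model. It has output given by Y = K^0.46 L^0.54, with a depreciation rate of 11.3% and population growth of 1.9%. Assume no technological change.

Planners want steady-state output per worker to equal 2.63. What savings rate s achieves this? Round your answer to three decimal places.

Steady state requires s·f(k) = (n + δ)·k, i.e. s·k^α = (n + δ)·k.
Since y* = [s/(n + δ)]^(α/(1−α)), we have s/(n + δ) = (y*)^((1−α)/α) = 2.63^1.1739 = 3.1116.
Therefore s = 3.1116 × (n + δ) = 3.1116 × 0.132 = 0.4107.

s ≈ 0.411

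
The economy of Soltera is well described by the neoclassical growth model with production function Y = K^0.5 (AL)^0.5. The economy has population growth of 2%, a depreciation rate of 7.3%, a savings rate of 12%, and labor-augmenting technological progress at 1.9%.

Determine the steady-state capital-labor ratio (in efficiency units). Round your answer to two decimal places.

k* ≈ 1.15

In steady state, investment equals break-even investment: s·k^α = (n + g + δ)·k.
Rearranging, k^(1−α) = s / (n + g + δ).
k^0.5 = 0.12 / (0.020 + 0.019 + 0.073) = 0.12 / 0.112 = 1.0714
k* = 1.0714^(1/0.5) ≈ 1.1479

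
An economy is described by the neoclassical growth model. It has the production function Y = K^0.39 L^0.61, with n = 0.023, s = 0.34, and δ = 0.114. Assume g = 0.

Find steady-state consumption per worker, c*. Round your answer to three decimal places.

In steady state, investment equals break-even investment: s·k^α = (n + δ)·k.
Dividing both sides by k: k^(1−α) = s / (n + δ).
k^0.61 = 0.34 / (0.023 + 0.114) = 0.34 / 0.137 = 2.4818
k* = 2.4818^(1/0.61) ≈ 4.4377
y* = (k*)^α = 4.4377^0.39 ≈ 1.7881
c* = (1 − s)·y* = (1 − 0.34) × 1.7881 ≈ 1.1801

c* ≈ 1.180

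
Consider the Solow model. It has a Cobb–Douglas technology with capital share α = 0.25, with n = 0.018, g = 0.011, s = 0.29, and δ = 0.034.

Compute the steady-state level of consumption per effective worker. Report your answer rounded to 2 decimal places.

c* ≈ 1.18

Steady state requires s·f(k) = (n + g + δ)·k, i.e. s·k^α = (n + g + δ)·k.
Rearranging, k^(1−α) = s / (n + g + δ).
k^0.75 = 0.29 / (0.018 + 0.011 + 0.034) = 0.29 / 0.063 = 4.6032
k* = 4.6032^(1/0.75) ≈ 7.6574
y* = (k*)^α = 7.6574^0.25 ≈ 1.6635
c* = (1 − s)·y* = (1 − 0.29) × 1.6635 ≈ 1.1811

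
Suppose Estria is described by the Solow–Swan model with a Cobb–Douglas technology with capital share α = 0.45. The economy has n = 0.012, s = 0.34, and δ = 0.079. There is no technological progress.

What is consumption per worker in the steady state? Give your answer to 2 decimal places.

c* ≈ 1.94

In steady state, investment equals break-even investment: s·k^α = (n + δ)·k.
Dividing both sides by k: k^(1−α) = s / (n + δ).
k^0.55 = 0.34 / (0.012 + 0.079) = 0.34 / 0.091 = 3.7363
k* = 3.7363^(1/0.55) ≈ 10.9851
y* = (k*)^α = 10.9851^0.45 ≈ 2.9401
c* = (1 − s)·y* = (1 − 0.34) × 2.9401 ≈ 1.9405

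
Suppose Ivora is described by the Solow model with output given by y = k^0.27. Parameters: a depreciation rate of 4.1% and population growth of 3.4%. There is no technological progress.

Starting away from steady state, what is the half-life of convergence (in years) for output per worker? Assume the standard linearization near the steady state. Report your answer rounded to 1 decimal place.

Near the steady state the convergence rate is λ = (1 − α)(n + δ).
λ = (1 − 0.27) × 0.075 = 0.73 × 0.075 = 0.05475
Half-life = ln 2 / λ = 0.6931 / 0.05475 ≈ 12.66 years

half-life ≈ 12.7 years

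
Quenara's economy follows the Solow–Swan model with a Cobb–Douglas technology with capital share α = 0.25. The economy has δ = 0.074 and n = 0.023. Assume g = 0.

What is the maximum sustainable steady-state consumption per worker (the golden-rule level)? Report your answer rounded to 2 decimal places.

c_gold ≈ 1.03

At the golden rule, f'(k) = n + δ, so α·k^(α−1) = n + δ and k_gold = (α/(n + δ))^(1/(1−α)).
k_gold = (0.25/0.097)^(1/0.75) = 2.5773^1.3333 ≈ 3.5335
c_gold = f(k_gold) − (n + δ)·k_gold = 1.3710 − 0.097×3.5335 ≈ 1.0283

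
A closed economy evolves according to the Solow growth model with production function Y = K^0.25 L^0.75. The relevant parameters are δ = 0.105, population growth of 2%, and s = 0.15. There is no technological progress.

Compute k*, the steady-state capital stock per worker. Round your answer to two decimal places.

k* ≈ 1.28

In steady state, investment equals break-even investment: s·k^α = (n + δ)·k.
Dividing both sides by k: k^(1−α) = s / (n + δ).
k^0.75 = 0.15 / (0.020 + 0.105) = 0.15 / 0.125 = 1.2000
k* = 1.2000^(1/0.75) ≈ 1.2752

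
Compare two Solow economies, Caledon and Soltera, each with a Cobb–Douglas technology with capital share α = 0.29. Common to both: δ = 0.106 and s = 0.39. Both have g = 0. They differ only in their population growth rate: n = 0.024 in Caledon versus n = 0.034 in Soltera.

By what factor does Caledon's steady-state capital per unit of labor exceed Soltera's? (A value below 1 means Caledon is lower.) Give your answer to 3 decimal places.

Steady-state k* = [s/(n + δ)]^(1/(1−α)), so the ratio is [ (s_C/(n + δ)_C) / (s_S/(n + δ)_S) ]^1.4085.
s_C/(n + δ)_C = 0.39/0.130 = 3.0000; s_S/(n + δ)_S = 0.39/0.140 = 2.7857.
Ratio = (3.0000/2.7857)^1.4085 = 1.0769^1.4085 ≈ 1.1100

k*_C / k*_S ≈ 1.110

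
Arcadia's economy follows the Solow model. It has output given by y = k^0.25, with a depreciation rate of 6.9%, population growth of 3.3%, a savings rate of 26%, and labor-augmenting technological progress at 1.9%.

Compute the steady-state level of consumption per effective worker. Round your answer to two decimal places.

In steady state, investment equals break-even investment: s·k^α = (n + g + δ)·k.
Rearranging, k^(1−α) = s / (n + g + δ).
k^0.75 = 0.26 / (0.033 + 0.019 + 0.069) = 0.26 / 0.121 = 2.1488
k* = 2.1488^(1/0.75) ≈ 2.7729
y* = (k*)^α = 2.7729^0.25 ≈ 1.2904
c* = (1 − s)·y* = (1 − 0.26) × 1.2904 ≈ 0.9549

c* = 0.95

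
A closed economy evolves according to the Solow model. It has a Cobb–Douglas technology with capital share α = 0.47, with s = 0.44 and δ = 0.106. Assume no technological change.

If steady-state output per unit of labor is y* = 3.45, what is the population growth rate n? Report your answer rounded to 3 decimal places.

n ≈ 0.003

In steady state, investment equals break-even investment: s·k^α = (n + δ)·k.
Since y* = [s/(n + δ)]^(α/(1−α)), we have s/(n + δ) = (y*)^((1−α)/α) = 3.45^1.1277 = 4.0411.
Therefore n + δ = s / 4.0411 = 0.44 / 4.0411 = 0.1089, so n = 0.1089 − 0.106 = 0.0029.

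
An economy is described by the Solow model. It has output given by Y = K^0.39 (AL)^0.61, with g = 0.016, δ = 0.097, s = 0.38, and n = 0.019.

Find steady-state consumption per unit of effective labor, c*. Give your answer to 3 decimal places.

At the steady state, Δk = 0, so s·k^α = (n + g + δ)·k.
Dividing both sides by k: k^(1−α) = s / (n + g + δ).
k^0.61 = 0.38 / (0.019 + 0.016 + 0.097) = 0.38 / 0.132 = 2.8788
k* = 2.8788^(1/0.61) ≈ 5.6599
y* = (k*)^α = 5.6599^0.39 ≈ 1.9661
c* = (1 − s)·y* = (1 − 0.38) × 1.9661 ≈ 1.2190

c* ≈ 1.219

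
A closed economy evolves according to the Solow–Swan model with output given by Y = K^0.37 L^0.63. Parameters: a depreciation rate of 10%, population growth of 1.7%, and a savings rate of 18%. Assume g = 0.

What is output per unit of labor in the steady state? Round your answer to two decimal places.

y* = 1.29

In steady state, investment equals break-even investment: s·k^α = (n + δ)·k.
Rearranging, k^(1−α) = s / (n + δ).
k^0.63 = 0.18 / (0.017 + 0.100) = 0.18 / 0.117 = 1.5385
k* = 1.5385^(1/0.63) ≈ 1.9814
y* = (k*)^α = 1.9814^0.37 ≈ 1.2879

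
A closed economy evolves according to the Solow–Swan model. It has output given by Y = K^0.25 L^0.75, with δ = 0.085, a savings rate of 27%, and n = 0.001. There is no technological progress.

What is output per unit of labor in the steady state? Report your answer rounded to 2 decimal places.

At the steady state, Δk = 0, so s·k^α = (n + δ)·k.
Rearranging, k^(1−α) = s / (n + δ).
k^0.75 = 0.27 / (0.001 + 0.085) = 0.27 / 0.086 = 3.1395
k* = 3.1395^(1/0.75) ≈ 4.5971
y* = (k*)^α = 4.5971^0.25 ≈ 1.4643

y* ≈ 1.46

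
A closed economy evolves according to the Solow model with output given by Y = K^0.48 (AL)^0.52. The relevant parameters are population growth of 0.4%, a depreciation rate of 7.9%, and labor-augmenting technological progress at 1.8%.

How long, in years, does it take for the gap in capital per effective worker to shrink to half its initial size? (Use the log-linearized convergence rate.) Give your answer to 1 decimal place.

Near the steady state the convergence rate is λ = (1 − α)(n + g + δ).
λ = (1 − 0.48) × 0.101 = 0.52 × 0.101 = 0.05252
Half-life = ln 2 / λ = 0.6931 / 0.05252 ≈ 13.20 years

about 13.2 years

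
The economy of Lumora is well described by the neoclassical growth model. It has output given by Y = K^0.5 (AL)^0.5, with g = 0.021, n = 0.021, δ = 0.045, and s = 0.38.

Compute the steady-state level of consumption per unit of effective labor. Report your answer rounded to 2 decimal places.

c* = 2.71

In steady state, investment equals break-even investment: s·k^α = (n + g + δ)·k.
Rearranging, k^(1−α) = s / (n + g + δ).
k^0.5 = 0.38 / (0.021 + 0.021 + 0.045) = 0.38 / 0.087 = 4.3678
k* = 4.3678^(1/0.5) ≈ 19.0777
y* = (k*)^α = 19.0777^0.5 ≈ 4.3678
c* = (1 − s)·y* = (1 − 0.38) × 4.3678 ≈ 2.7080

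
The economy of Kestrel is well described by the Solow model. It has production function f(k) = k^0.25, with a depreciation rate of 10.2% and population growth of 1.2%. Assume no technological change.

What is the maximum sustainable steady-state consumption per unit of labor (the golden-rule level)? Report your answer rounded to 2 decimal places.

At the golden rule, f'(k) = n + δ, so α·k^(α−1) = n + δ and k_gold = (α/(n + δ))^(1/(1−α)).
k_gold = (0.25/0.114)^(1/0.75) = 2.1930^1.3333 ≈ 2.8491
c_gold = f(k_gold) − (n + δ)·k_gold = 1.2992 − 0.114×2.8491 ≈ 0.9744

c_gold ≈ 0.97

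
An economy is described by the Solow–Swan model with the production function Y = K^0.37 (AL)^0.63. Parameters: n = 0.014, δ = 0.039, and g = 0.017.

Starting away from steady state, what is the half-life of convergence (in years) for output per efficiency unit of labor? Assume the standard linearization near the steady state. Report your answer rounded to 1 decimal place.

Near the steady state the convergence rate is λ = (1 − α)(n + g + δ).
λ = (1 − 0.37) × 0.070 = 0.63 × 0.070 = 0.0441
Half-life = ln 2 / λ = 0.6931 / 0.0441 ≈ 15.72 years

about 15.7 years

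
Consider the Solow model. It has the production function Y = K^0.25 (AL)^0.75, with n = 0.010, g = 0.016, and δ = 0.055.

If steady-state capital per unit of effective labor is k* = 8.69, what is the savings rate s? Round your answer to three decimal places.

s ≈ 0.410

Steady state requires s·f(k) = (n + g + δ)·k, i.e. s·k^α = (n + g + δ)·k.
So s / (n + g + δ) = (k*)^(1−α) = 8.69^0.75 = 5.0613.
Therefore s = 5.0613 × (n + g + δ) = 5.0613 × 0.081 = 0.4100.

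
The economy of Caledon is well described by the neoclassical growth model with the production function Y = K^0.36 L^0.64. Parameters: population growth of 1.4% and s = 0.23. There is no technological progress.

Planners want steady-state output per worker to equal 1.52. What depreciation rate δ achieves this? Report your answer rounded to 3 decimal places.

In steady state, investment equals break-even investment: s·k^α = (n + δ)·k.
Since y* = [s/(n + δ)]^(α/(1−α)), we have s/(n + δ) = (y*)^((1−α)/α) = 1.52^1.7778 = 2.1051.
Therefore n + δ = s / 2.1051 = 0.23 / 2.1051 = 0.1093, so δ = 0.1093 − 0.014 = 0.0953.

δ ≈ 0.095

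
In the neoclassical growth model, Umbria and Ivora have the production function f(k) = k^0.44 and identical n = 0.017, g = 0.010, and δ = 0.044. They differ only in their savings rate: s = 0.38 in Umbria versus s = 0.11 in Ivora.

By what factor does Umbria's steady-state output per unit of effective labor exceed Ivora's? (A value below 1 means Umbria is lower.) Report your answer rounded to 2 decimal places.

Steady-state y* = [s/(n + g + δ)]^(α/(1−α)), so the ratio is [ (s_U/(n + g + δ)_U) / (s_I/(n + g + δ)_I) ]^0.7857.
s_U/(n + g + δ)_U = 0.38/0.071 = 5.3521; s_I/(n + g + δ)_I = 0.11/0.071 = 1.5493.
Ratio = (5.3521/1.5493)^0.7857 = 3.4545^0.7857 ≈ 2.6486

y*_U / y*_I ≈ 2.65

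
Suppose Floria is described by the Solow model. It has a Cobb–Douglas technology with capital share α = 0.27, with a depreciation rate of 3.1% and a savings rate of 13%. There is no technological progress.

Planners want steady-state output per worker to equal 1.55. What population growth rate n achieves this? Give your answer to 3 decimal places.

n ≈ 0.009

At the steady state, Δk = 0, so s·k^α = (n + δ)·k.
Since y* = [s/(n + δ)]^(α/(1−α)), we have s/(n + δ) = (y*)^((1−α)/α) = 1.55^2.7037 = 3.2704.
Therefore n + δ = s / 3.2704 = 0.13 / 3.2704 = 0.0398, so n = 0.0398 − 0.031 = 0.0088.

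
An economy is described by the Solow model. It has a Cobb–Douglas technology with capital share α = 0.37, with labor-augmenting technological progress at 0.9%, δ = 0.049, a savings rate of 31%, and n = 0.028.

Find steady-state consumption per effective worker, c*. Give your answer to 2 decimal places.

c* ≈ 1.47

At the steady state, Δk = 0, so s·k^α = (n + g + δ)·k.
Rearranging, k^(1−α) = s / (n + g + δ).
k^0.63 = 0.31 / (0.028 + 0.009 + 0.049) = 0.31 / 0.086 = 3.6047
k* = 3.6047^(1/0.63) ≈ 7.6545
y* = (k*)^α = 7.6545^0.37 ≈ 2.1235
c* = (1 − s)·y* = (1 − 0.31) × 2.1235 ≈ 1.4652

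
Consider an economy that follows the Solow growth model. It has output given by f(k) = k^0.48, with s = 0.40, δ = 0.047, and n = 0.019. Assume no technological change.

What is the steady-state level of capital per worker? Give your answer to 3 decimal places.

In steady state, investment equals break-even investment: s·k^α = (n + δ)·k.
Dividing both sides by k: k^(1−α) = s / (n + δ).
k^0.52 = 0.40 / (0.019 + 0.047) = 0.40 / 0.066 = 6.0606
k* = 6.0606^(1/0.52) ≈ 31.9770

k* = 31.977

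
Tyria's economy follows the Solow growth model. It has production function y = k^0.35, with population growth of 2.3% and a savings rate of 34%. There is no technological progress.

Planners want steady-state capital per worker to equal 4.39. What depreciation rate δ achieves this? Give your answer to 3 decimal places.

δ ≈ 0.107

Steady state requires s·f(k) = (n + δ)·k, i.e. s·k^α = (n + δ)·k.
So s / (n + δ) = (k*)^(1−α) = 4.39^0.65 = 2.6158.
Therefore n + δ = s / 2.6158 = 0.34 / 2.6158 = 0.1300, so δ = 0.1300 − 0.023 = 0.1070.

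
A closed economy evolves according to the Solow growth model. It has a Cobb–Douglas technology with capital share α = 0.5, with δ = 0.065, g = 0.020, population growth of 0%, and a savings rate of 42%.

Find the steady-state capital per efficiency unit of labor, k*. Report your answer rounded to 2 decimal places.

k* = 24.42

Steady state requires s·f(k) = (n + g + δ)·k, i.e. s·k^α = (n + g + δ)·k.
Rearranging, k^(1−α) = s / (n + g + δ).
k^0.5 = 0.42 / (0.000 + 0.020 + 0.065) = 0.42 / 0.085 = 4.9412
k* = 4.9412^(1/0.5) ≈ 24.4155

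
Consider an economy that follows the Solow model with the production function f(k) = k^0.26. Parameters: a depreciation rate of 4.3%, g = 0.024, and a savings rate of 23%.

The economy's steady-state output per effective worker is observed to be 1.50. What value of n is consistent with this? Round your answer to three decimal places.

At the steady state, Δk = 0, so s·k^α = (n + g + δ)·k.
Since y* = [s/(n + g + δ)]^(α/(1−α)), we have s/(n + g + δ) = (y*)^((1−α)/α) = 1.50^2.8462 = 3.1710.
Therefore n + g + δ = s / 3.1710 = 0.23 / 3.1710 = 0.0725, so n = 0.0725 − 0.067 = 0.0055.

n ≈ 0.006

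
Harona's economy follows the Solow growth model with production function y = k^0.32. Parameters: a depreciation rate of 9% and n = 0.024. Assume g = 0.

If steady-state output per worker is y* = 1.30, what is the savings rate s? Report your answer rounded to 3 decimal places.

Steady state requires s·f(k) = (n + δ)·k, i.e. s·k^α = (n + δ)·k.
Since y* = [s/(n + δ)]^(α/(1−α)), we have s/(n + δ) = (y*)^((1−α)/α) = 1.30^2.125 = 1.7463.
Therefore s = 1.7463 × (n + δ) = 1.7463 × 0.114 = 0.1991.

s ≈ 0.199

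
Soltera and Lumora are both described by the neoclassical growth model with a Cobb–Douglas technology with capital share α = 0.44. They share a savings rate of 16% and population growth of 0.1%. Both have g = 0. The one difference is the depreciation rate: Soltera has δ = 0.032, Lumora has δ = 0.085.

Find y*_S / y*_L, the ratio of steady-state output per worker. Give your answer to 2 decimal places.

y*_S / y*_L ≈ 2.12

Steady-state y* = [s/(n + δ)]^(α/(1−α)), so the ratio is [ (s_S/(n + δ)_S) / (s_L/(n + δ)_L) ]^0.7857.
s_S/(n + δ)_S = 0.16/0.033 = 4.8485; s_L/(n + δ)_L = 0.16/0.086 = 1.8605.
Ratio = (4.8485/1.8605)^0.7857 = 2.6060^0.7857 ≈ 2.1224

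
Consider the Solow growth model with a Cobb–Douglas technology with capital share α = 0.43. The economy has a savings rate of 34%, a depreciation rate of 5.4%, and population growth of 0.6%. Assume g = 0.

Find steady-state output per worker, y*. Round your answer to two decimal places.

y* ≈ 3.70

At the steady state, Δk = 0, so s·k^α = (n + δ)·k.
Rearranging, k^(1−α) = s / (n + δ).
k^0.57 = 0.34 / (0.006 + 0.054) = 0.34 / 0.060 = 5.6667
k* = 5.6667^(1/0.57) ≈ 20.9716
y* = (k*)^α = 20.9716^0.43 ≈ 3.7009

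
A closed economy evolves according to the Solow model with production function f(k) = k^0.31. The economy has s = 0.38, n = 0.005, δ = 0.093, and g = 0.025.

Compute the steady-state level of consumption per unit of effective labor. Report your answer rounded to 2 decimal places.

c* ≈ 1.03

In steady state, investment equals break-even investment: s·k^α = (n + g + δ)·k.
Rearranging, k^(1−α) = s / (n + g + δ).
k^0.69 = 0.38 / (0.005 + 0.025 + 0.093) = 0.38 / 0.123 = 3.0894
k* = 3.0894^(1/0.69) ≈ 5.1282
y* = (k*)^α = 5.1282^0.31 ≈ 1.6599
c* = (1 − s)·y* = (1 − 0.38) × 1.6599 ≈ 1.0291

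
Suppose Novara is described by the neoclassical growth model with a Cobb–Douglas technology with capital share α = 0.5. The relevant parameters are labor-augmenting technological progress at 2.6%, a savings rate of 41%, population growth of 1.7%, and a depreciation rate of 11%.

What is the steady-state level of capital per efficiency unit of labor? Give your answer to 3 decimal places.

Steady state requires s·f(k) = (n + g + δ)·k, i.e. s·k^α = (n + g + δ)·k.
Dividing both sides by k: k^(1−α) = s / (n + g + δ).
k^0.5 = 0.41 / (0.017 + 0.026 + 0.110) = 0.41 / 0.153 = 2.6797
k* = 2.6797^(1/0.5) ≈ 7.1808

k* ≈ 7.181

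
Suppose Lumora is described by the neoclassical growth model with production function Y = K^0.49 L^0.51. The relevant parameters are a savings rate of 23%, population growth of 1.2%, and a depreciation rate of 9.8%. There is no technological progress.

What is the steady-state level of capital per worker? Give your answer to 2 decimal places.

In steady state, investment equals break-even investment: s·k^α = (n + δ)·k.
Rearranging, k^(1−α) = s / (n + δ).
k^0.51 = 0.23 / (0.012 + 0.098) = 0.23 / 0.110 = 2.0909
k* = 2.0909^(1/0.51) ≈ 4.2472

k* ≈ 4.25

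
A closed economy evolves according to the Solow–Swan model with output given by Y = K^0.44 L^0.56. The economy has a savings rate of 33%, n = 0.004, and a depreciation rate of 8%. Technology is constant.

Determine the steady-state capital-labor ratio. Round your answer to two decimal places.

k* = 11.51

At the steady state, Δk = 0, so s·k^α = (n + δ)·k.
Rearranging, k^(1−α) = s / (n + δ).
k^0.56 = 0.33 / (0.004 + 0.080) = 0.33 / 0.084 = 3.9286
k* = 3.9286^(1/0.56) ≈ 11.5117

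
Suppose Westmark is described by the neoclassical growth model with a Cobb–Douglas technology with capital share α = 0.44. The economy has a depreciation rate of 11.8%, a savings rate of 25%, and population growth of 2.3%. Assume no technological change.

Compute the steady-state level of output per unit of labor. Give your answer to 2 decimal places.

y* = 1.57

Steady state requires s·f(k) = (n + δ)·k, i.e. s·k^α = (n + δ)·k.
Dividing both sides by k: k^(1−α) = s / (n + δ).
k^0.56 = 0.25 / (0.023 + 0.118) = 0.25 / 0.141 = 1.7730
k* = 1.7730^(1/0.56) ≈ 2.7805
y* = (k*)^α = 2.7805^0.44 ≈ 1.5682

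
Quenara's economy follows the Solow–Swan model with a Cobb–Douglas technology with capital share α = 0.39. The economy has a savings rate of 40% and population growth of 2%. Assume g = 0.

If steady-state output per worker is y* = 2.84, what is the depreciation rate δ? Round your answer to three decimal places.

δ ≈ 0.058

Steady state requires s·f(k) = (n + δ)·k, i.e. s·k^α = (n + δ)·k.
Since y* = [s/(n + δ)]^(α/(1−α)), we have s/(n + δ) = (y*)^((1−α)/α) = 2.84^1.5641 = 5.1172.
Therefore n + δ = s / 5.1172 = 0.40 / 5.1172 = 0.0782, so δ = 0.0782 − 0.020 = 0.0582.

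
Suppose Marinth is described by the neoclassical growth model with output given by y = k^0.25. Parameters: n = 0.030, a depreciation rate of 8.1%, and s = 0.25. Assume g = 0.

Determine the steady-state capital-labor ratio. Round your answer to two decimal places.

k* = 2.95

In steady state, investment equals break-even investment: s·k^α = (n + δ)·k.
Dividing both sides by k: k^(1−α) = s / (n + δ).
k^0.75 = 0.25 / (0.030 + 0.081) = 0.25 / 0.111 = 2.2523
k* = 2.2523^(1/0.75) ≈ 2.9524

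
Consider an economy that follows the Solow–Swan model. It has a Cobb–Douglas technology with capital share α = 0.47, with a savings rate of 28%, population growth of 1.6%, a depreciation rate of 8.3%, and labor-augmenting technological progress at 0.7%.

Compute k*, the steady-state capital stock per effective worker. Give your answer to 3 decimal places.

k* ≈ 6.251

At the steady state, Δk = 0, so s·k^α = (n + g + δ)·k.
Rearranging, k^(1−α) = s / (n + g + δ).
k^0.53 = 0.28 / (0.016 + 0.007 + 0.083) = 0.28 / 0.106 = 2.6415
k* = 2.6415^(1/0.53) ≈ 6.2509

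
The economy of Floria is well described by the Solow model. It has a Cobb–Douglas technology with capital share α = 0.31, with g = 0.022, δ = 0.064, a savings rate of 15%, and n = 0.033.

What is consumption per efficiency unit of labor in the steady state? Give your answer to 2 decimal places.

In steady state, investment equals break-even investment: s·k^α = (n + g + δ)·k.
Rearranging, k^(1−α) = s / (n + g + δ).
k^0.69 = 0.15 / (0.033 + 0.022 + 0.064) = 0.15 / 0.119 = 1.2605
k* = 1.2605^(1/0.69) ≈ 1.3987
y* = (k*)^α = 1.3987^0.31 ≈ 1.1096
c* = (1 − s)·y* = (1 − 0.15) × 1.1096 ≈ 0.9432

c* = 0.94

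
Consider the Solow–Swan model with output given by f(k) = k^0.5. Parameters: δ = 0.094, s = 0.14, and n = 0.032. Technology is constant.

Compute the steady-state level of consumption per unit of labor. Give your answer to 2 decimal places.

At the steady state, Δk = 0, so s·k^α = (n + δ)·k.
Rearranging, k^(1−α) = s / (n + δ).
k^0.5 = 0.14 / (0.032 + 0.094) = 0.14 / 0.126 = 1.1111
k* = 1.1111^(1/0.5) ≈ 1.2345
y* = (k*)^α = 1.2345^0.5 ≈ 1.1111
c* = (1 − s)·y* = (1 − 0.14) × 1.1111 ≈ 0.9555

c* ≈ 0.96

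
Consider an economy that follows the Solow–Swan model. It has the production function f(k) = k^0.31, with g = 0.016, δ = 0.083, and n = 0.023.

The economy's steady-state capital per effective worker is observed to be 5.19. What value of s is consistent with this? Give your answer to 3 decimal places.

Steady state requires s·f(k) = (n + g + δ)·k, i.e. s·k^α = (n + g + δ)·k.
So s / (n + g + δ) = (k*)^(1−α) = 5.19^0.69 = 3.1151.
Therefore s = 3.1151 × (n + g + δ) = 3.1151 × 0.122 = 0.3800.

s ≈ 0.380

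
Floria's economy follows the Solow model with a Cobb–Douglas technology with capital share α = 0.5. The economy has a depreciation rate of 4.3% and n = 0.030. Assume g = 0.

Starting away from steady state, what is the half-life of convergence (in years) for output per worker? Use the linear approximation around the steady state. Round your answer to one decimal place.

Near the steady state the convergence rate is λ = (1 − α)(n + δ).
λ = (1 − 0.5) × 0.073 = 0.5 × 0.073 = 0.0365
Half-life = ln 2 / λ = 0.6931 / 0.0365 ≈ 18.99 years

half-life ≈ 19.0 years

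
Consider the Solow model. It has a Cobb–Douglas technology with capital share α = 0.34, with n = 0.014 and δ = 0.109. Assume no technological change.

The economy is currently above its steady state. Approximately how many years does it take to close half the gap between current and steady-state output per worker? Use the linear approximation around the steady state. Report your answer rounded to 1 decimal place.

Near the steady state the convergence rate is λ = (1 − α)(n + δ).
λ = (1 − 0.34) × 0.123 = 0.66 × 0.123 = 0.08118
Half-life = ln 2 / λ = 0.6931 / 0.08118 ≈ 8.54 years

t_½ ≈ 8.5 years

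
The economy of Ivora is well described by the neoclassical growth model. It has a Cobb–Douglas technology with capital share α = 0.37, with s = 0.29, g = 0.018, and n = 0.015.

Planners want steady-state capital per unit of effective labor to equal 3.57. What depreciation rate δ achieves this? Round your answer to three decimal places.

δ ≈ 0.097

Steady state requires s·f(k) = (n + g + δ)·k, i.e. s·k^α = (n + g + δ)·k.
So s / (n + g + δ) = (k*)^(1−α) = 3.57^0.63 = 2.2294.
Therefore n + g + δ = s / 2.2294 = 0.29 / 2.2294 = 0.1301, so δ = 0.1301 − 0.033 = 0.0971.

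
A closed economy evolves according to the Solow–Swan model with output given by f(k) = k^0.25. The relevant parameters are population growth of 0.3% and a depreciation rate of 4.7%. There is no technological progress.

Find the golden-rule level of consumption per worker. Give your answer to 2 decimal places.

c_gold ≈ 1.28

At the golden rule, f'(k) = n + δ, so α·k^(α−1) = n + δ and k_gold = (α/(n + δ))^(1/(1−α)).
k_gold = (0.25/0.050)^(1/0.75) = 5.0000^1.3333 ≈ 8.5494
c_gold = f(k_gold) − (n + δ)·k_gold = 1.7100 − 0.050×8.5494 ≈ 1.2825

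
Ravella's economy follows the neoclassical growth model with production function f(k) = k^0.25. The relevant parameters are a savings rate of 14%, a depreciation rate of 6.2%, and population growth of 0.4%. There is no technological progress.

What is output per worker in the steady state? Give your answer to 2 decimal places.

y* ≈ 1.28

Steady state requires s·f(k) = (n + δ)·k, i.e. s·k^α = (n + δ)·k.
Dividing both sides by k: k^(1−α) = s / (n + δ).
k^0.75 = 0.14 / (0.004 + 0.062) = 0.14 / 0.066 = 2.1212
k* = 2.1212^(1/0.75) ≈ 2.7255
y* = (k*)^α = 2.7255^0.25 ≈ 1.2849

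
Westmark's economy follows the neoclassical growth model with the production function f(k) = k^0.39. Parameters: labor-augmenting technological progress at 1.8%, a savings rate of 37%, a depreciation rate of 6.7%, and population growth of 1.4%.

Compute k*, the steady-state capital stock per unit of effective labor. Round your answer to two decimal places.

At the steady state, Δk = 0, so s·k^α = (n + g + δ)·k.
Rearranging, k^(1−α) = s / (n + g + δ).
k^0.61 = 0.37 / (0.014 + 0.018 + 0.067) = 0.37 / 0.099 = 3.7374
k* = 3.7374^(1/0.61) ≈ 8.6824

k* = 8.68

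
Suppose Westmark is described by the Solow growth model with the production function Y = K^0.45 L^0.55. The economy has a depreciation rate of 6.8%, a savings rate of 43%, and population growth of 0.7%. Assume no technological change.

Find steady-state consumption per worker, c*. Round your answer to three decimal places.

c* = 2.379

In steady state, investment equals break-even investment: s·k^α = (n + δ)·k.
Dividing both sides by k: k^(1−α) = s / (n + δ).
k^0.55 = 0.43 / (0.007 + 0.068) = 0.43 / 0.075 = 5.7333
k* = 5.7333^(1/0.55) ≈ 23.9286
y* = (k*)^α = 23.9286^0.45 ≈ 4.1736
c* = (1 − s)·y* = (1 − 0.43) × 4.1736 ≈ 2.3790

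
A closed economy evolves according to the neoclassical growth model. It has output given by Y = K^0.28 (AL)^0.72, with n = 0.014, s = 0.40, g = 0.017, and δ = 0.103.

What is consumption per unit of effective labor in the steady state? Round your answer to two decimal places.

In steady state, investment equals break-even investment: s·k^α = (n + g + δ)·k.
Rearranging, k^(1−α) = s / (n + g + δ).
k^0.72 = 0.40 / (0.014 + 0.017 + 0.103) = 0.40 / 0.134 = 2.9851
k* = 2.9851^(1/0.72) ≈ 4.5674
y* = (k*)^α = 4.5674^0.28 ≈ 1.5301
c* = (1 − s)·y* = (1 − 0.40) × 1.5301 ≈ 0.9181

c* = 0.92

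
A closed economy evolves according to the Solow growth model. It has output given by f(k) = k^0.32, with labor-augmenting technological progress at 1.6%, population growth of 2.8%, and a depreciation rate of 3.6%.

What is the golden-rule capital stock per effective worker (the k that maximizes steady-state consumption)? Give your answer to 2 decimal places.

The golden rule sets f'(k) = n + g + δ, i.e. α·k^(α−1) = n + g + δ.
So k^(1−α) = α / (n + g + δ) = 0.32 / 0.080 = 4.0000.
k_gold = 4.0000^(1/0.68) ≈ 7.6804

k_gold ≈ 7.68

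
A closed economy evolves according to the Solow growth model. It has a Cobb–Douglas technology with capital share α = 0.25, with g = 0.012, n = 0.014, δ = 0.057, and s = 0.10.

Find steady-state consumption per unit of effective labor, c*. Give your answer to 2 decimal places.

At the steady state, Δk = 0, so s·k^α = (n + g + δ)·k.
Rearranging, k^(1−α) = s / (n + g + δ).
k^0.75 = 0.10 / (0.014 + 0.012 + 0.057) = 0.10 / 0.083 = 1.2048
k* = 1.2048^(1/0.75) ≈ 1.2820
y* = (k*)^α = 1.2820^0.25 ≈ 1.0641
c* = (1 − s)·y* = (1 − 0.10) × 1.0641 ≈ 0.9577

c* = 0.96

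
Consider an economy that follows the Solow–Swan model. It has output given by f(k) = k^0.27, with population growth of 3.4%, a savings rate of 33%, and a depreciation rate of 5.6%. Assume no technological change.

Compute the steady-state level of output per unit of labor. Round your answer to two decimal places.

In steady state, investment equals break-even investment: s·k^α = (n + δ)·k.
Dividing both sides by k: k^(1−α) = s / (n + δ).
k^0.73 = 0.33 / (0.034 + 0.056) = 0.33 / 0.090 = 3.6667
k* = 3.6667^(1/0.73) ≈ 5.9290
y* = (k*)^α = 5.9290^0.27 ≈ 1.6170

y* ≈ 1.62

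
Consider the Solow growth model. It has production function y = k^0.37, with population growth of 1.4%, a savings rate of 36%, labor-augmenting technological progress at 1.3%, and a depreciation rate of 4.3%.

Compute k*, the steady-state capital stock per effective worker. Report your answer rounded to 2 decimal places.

At the steady state, Δk = 0, so s·k^α = (n + g + δ)·k.
Rearranging, k^(1−α) = s / (n + g + δ).
k^0.63 = 0.36 / (0.014 + 0.013 + 0.043) = 0.36 / 0.070 = 5.1429
k* = 5.1429^(1/0.63) ≈ 13.4556

k* ≈ 13.46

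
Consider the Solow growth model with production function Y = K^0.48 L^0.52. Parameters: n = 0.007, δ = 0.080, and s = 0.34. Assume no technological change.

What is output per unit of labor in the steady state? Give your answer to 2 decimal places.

Steady state requires s·f(k) = (n + δ)·k, i.e. s·k^α = (n + δ)·k.
Rearranging, k^(1−α) = s / (n + δ).
k^0.52 = 0.34 / (0.007 + 0.080) = 0.34 / 0.087 = 3.9080
k* = 3.9080^(1/0.52) ≈ 13.7523
y* = (k*)^α = 13.7523^0.48 ≈ 3.5190

y* = 3.52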